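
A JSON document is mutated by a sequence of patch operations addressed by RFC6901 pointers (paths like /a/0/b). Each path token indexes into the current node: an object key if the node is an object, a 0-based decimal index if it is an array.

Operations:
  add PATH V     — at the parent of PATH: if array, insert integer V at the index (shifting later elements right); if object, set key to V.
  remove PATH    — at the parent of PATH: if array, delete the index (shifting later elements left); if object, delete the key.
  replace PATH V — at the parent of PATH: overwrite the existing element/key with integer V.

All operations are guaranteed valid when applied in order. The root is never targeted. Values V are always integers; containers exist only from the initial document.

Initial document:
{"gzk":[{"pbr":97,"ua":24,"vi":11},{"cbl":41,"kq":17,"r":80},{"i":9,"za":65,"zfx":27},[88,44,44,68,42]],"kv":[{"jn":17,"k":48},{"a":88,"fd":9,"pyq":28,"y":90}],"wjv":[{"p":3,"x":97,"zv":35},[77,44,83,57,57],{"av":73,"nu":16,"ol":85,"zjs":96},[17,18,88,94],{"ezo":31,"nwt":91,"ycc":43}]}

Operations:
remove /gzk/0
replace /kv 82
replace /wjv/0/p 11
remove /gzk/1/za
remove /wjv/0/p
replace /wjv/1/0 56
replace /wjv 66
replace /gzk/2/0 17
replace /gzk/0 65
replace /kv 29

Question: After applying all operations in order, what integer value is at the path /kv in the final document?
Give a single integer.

After op 1 (remove /gzk/0): {"gzk":[{"cbl":41,"kq":17,"r":80},{"i":9,"za":65,"zfx":27},[88,44,44,68,42]],"kv":[{"jn":17,"k":48},{"a":88,"fd":9,"pyq":28,"y":90}],"wjv":[{"p":3,"x":97,"zv":35},[77,44,83,57,57],{"av":73,"nu":16,"ol":85,"zjs":96},[17,18,88,94],{"ezo":31,"nwt":91,"ycc":43}]}
After op 2 (replace /kv 82): {"gzk":[{"cbl":41,"kq":17,"r":80},{"i":9,"za":65,"zfx":27},[88,44,44,68,42]],"kv":82,"wjv":[{"p":3,"x":97,"zv":35},[77,44,83,57,57],{"av":73,"nu":16,"ol":85,"zjs":96},[17,18,88,94],{"ezo":31,"nwt":91,"ycc":43}]}
After op 3 (replace /wjv/0/p 11): {"gzk":[{"cbl":41,"kq":17,"r":80},{"i":9,"za":65,"zfx":27},[88,44,44,68,42]],"kv":82,"wjv":[{"p":11,"x":97,"zv":35},[77,44,83,57,57],{"av":73,"nu":16,"ol":85,"zjs":96},[17,18,88,94],{"ezo":31,"nwt":91,"ycc":43}]}
After op 4 (remove /gzk/1/za): {"gzk":[{"cbl":41,"kq":17,"r":80},{"i":9,"zfx":27},[88,44,44,68,42]],"kv":82,"wjv":[{"p":11,"x":97,"zv":35},[77,44,83,57,57],{"av":73,"nu":16,"ol":85,"zjs":96},[17,18,88,94],{"ezo":31,"nwt":91,"ycc":43}]}
After op 5 (remove /wjv/0/p): {"gzk":[{"cbl":41,"kq":17,"r":80},{"i":9,"zfx":27},[88,44,44,68,42]],"kv":82,"wjv":[{"x":97,"zv":35},[77,44,83,57,57],{"av":73,"nu":16,"ol":85,"zjs":96},[17,18,88,94],{"ezo":31,"nwt":91,"ycc":43}]}
After op 6 (replace /wjv/1/0 56): {"gzk":[{"cbl":41,"kq":17,"r":80},{"i":9,"zfx":27},[88,44,44,68,42]],"kv":82,"wjv":[{"x":97,"zv":35},[56,44,83,57,57],{"av":73,"nu":16,"ol":85,"zjs":96},[17,18,88,94],{"ezo":31,"nwt":91,"ycc":43}]}
After op 7 (replace /wjv 66): {"gzk":[{"cbl":41,"kq":17,"r":80},{"i":9,"zfx":27},[88,44,44,68,42]],"kv":82,"wjv":66}
After op 8 (replace /gzk/2/0 17): {"gzk":[{"cbl":41,"kq":17,"r":80},{"i":9,"zfx":27},[17,44,44,68,42]],"kv":82,"wjv":66}
After op 9 (replace /gzk/0 65): {"gzk":[65,{"i":9,"zfx":27},[17,44,44,68,42]],"kv":82,"wjv":66}
After op 10 (replace /kv 29): {"gzk":[65,{"i":9,"zfx":27},[17,44,44,68,42]],"kv":29,"wjv":66}
Value at /kv: 29

Answer: 29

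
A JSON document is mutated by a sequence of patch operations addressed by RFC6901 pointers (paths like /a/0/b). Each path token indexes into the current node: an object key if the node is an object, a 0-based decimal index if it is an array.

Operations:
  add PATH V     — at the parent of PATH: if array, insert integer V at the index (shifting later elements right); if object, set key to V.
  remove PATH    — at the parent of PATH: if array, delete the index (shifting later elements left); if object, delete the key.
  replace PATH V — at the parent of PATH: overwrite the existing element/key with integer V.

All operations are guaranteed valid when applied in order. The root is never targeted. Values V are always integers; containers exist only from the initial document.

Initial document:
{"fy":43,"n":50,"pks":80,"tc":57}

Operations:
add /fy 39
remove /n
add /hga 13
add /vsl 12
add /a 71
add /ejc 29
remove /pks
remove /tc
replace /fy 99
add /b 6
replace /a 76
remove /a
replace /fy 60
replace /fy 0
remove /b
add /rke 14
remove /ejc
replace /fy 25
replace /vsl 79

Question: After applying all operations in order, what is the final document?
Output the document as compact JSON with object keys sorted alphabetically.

After op 1 (add /fy 39): {"fy":39,"n":50,"pks":80,"tc":57}
After op 2 (remove /n): {"fy":39,"pks":80,"tc":57}
After op 3 (add /hga 13): {"fy":39,"hga":13,"pks":80,"tc":57}
After op 4 (add /vsl 12): {"fy":39,"hga":13,"pks":80,"tc":57,"vsl":12}
After op 5 (add /a 71): {"a":71,"fy":39,"hga":13,"pks":80,"tc":57,"vsl":12}
After op 6 (add /ejc 29): {"a":71,"ejc":29,"fy":39,"hga":13,"pks":80,"tc":57,"vsl":12}
After op 7 (remove /pks): {"a":71,"ejc":29,"fy":39,"hga":13,"tc":57,"vsl":12}
After op 8 (remove /tc): {"a":71,"ejc":29,"fy":39,"hga":13,"vsl":12}
After op 9 (replace /fy 99): {"a":71,"ejc":29,"fy":99,"hga":13,"vsl":12}
After op 10 (add /b 6): {"a":71,"b":6,"ejc":29,"fy":99,"hga":13,"vsl":12}
After op 11 (replace /a 76): {"a":76,"b":6,"ejc":29,"fy":99,"hga":13,"vsl":12}
After op 12 (remove /a): {"b":6,"ejc":29,"fy":99,"hga":13,"vsl":12}
After op 13 (replace /fy 60): {"b":6,"ejc":29,"fy":60,"hga":13,"vsl":12}
After op 14 (replace /fy 0): {"b":6,"ejc":29,"fy":0,"hga":13,"vsl":12}
After op 15 (remove /b): {"ejc":29,"fy":0,"hga":13,"vsl":12}
After op 16 (add /rke 14): {"ejc":29,"fy":0,"hga":13,"rke":14,"vsl":12}
After op 17 (remove /ejc): {"fy":0,"hga":13,"rke":14,"vsl":12}
After op 18 (replace /fy 25): {"fy":25,"hga":13,"rke":14,"vsl":12}
After op 19 (replace /vsl 79): {"fy":25,"hga":13,"rke":14,"vsl":79}

Answer: {"fy":25,"hga":13,"rke":14,"vsl":79}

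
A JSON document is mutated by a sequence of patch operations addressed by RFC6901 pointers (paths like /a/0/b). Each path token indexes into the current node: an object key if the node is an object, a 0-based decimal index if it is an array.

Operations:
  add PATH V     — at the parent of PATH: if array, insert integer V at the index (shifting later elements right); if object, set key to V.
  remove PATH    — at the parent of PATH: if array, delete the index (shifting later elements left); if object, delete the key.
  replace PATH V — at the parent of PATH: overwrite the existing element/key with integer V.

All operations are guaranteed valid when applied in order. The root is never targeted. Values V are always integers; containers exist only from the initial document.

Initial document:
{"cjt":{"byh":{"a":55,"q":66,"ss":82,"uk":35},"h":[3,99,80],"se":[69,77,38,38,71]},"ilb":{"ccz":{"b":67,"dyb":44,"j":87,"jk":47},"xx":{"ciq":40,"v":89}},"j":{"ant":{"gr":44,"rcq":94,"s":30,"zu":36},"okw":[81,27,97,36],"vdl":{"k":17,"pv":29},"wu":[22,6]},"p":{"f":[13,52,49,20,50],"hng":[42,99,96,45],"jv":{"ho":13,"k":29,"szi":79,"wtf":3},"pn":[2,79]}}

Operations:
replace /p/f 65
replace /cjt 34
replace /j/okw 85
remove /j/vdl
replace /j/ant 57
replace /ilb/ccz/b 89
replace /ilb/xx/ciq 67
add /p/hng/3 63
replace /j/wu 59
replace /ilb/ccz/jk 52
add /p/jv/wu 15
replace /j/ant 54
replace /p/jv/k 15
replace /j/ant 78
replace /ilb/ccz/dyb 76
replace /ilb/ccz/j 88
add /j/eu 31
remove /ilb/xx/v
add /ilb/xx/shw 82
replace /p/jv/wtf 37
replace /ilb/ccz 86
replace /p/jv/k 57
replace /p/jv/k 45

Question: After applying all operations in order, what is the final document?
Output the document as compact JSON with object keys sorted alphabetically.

After op 1 (replace /p/f 65): {"cjt":{"byh":{"a":55,"q":66,"ss":82,"uk":35},"h":[3,99,80],"se":[69,77,38,38,71]},"ilb":{"ccz":{"b":67,"dyb":44,"j":87,"jk":47},"xx":{"ciq":40,"v":89}},"j":{"ant":{"gr":44,"rcq":94,"s":30,"zu":36},"okw":[81,27,97,36],"vdl":{"k":17,"pv":29},"wu":[22,6]},"p":{"f":65,"hng":[42,99,96,45],"jv":{"ho":13,"k":29,"szi":79,"wtf":3},"pn":[2,79]}}
After op 2 (replace /cjt 34): {"cjt":34,"ilb":{"ccz":{"b":67,"dyb":44,"j":87,"jk":47},"xx":{"ciq":40,"v":89}},"j":{"ant":{"gr":44,"rcq":94,"s":30,"zu":36},"okw":[81,27,97,36],"vdl":{"k":17,"pv":29},"wu":[22,6]},"p":{"f":65,"hng":[42,99,96,45],"jv":{"ho":13,"k":29,"szi":79,"wtf":3},"pn":[2,79]}}
After op 3 (replace /j/okw 85): {"cjt":34,"ilb":{"ccz":{"b":67,"dyb":44,"j":87,"jk":47},"xx":{"ciq":40,"v":89}},"j":{"ant":{"gr":44,"rcq":94,"s":30,"zu":36},"okw":85,"vdl":{"k":17,"pv":29},"wu":[22,6]},"p":{"f":65,"hng":[42,99,96,45],"jv":{"ho":13,"k":29,"szi":79,"wtf":3},"pn":[2,79]}}
After op 4 (remove /j/vdl): {"cjt":34,"ilb":{"ccz":{"b":67,"dyb":44,"j":87,"jk":47},"xx":{"ciq":40,"v":89}},"j":{"ant":{"gr":44,"rcq":94,"s":30,"zu":36},"okw":85,"wu":[22,6]},"p":{"f":65,"hng":[42,99,96,45],"jv":{"ho":13,"k":29,"szi":79,"wtf":3},"pn":[2,79]}}
After op 5 (replace /j/ant 57): {"cjt":34,"ilb":{"ccz":{"b":67,"dyb":44,"j":87,"jk":47},"xx":{"ciq":40,"v":89}},"j":{"ant":57,"okw":85,"wu":[22,6]},"p":{"f":65,"hng":[42,99,96,45],"jv":{"ho":13,"k":29,"szi":79,"wtf":3},"pn":[2,79]}}
After op 6 (replace /ilb/ccz/b 89): {"cjt":34,"ilb":{"ccz":{"b":89,"dyb":44,"j":87,"jk":47},"xx":{"ciq":40,"v":89}},"j":{"ant":57,"okw":85,"wu":[22,6]},"p":{"f":65,"hng":[42,99,96,45],"jv":{"ho":13,"k":29,"szi":79,"wtf":3},"pn":[2,79]}}
After op 7 (replace /ilb/xx/ciq 67): {"cjt":34,"ilb":{"ccz":{"b":89,"dyb":44,"j":87,"jk":47},"xx":{"ciq":67,"v":89}},"j":{"ant":57,"okw":85,"wu":[22,6]},"p":{"f":65,"hng":[42,99,96,45],"jv":{"ho":13,"k":29,"szi":79,"wtf":3},"pn":[2,79]}}
After op 8 (add /p/hng/3 63): {"cjt":34,"ilb":{"ccz":{"b":89,"dyb":44,"j":87,"jk":47},"xx":{"ciq":67,"v":89}},"j":{"ant":57,"okw":85,"wu":[22,6]},"p":{"f":65,"hng":[42,99,96,63,45],"jv":{"ho":13,"k":29,"szi":79,"wtf":3},"pn":[2,79]}}
After op 9 (replace /j/wu 59): {"cjt":34,"ilb":{"ccz":{"b":89,"dyb":44,"j":87,"jk":47},"xx":{"ciq":67,"v":89}},"j":{"ant":57,"okw":85,"wu":59},"p":{"f":65,"hng":[42,99,96,63,45],"jv":{"ho":13,"k":29,"szi":79,"wtf":3},"pn":[2,79]}}
After op 10 (replace /ilb/ccz/jk 52): {"cjt":34,"ilb":{"ccz":{"b":89,"dyb":44,"j":87,"jk":52},"xx":{"ciq":67,"v":89}},"j":{"ant":57,"okw":85,"wu":59},"p":{"f":65,"hng":[42,99,96,63,45],"jv":{"ho":13,"k":29,"szi":79,"wtf":3},"pn":[2,79]}}
After op 11 (add /p/jv/wu 15): {"cjt":34,"ilb":{"ccz":{"b":89,"dyb":44,"j":87,"jk":52},"xx":{"ciq":67,"v":89}},"j":{"ant":57,"okw":85,"wu":59},"p":{"f":65,"hng":[42,99,96,63,45],"jv":{"ho":13,"k":29,"szi":79,"wtf":3,"wu":15},"pn":[2,79]}}
After op 12 (replace /j/ant 54): {"cjt":34,"ilb":{"ccz":{"b":89,"dyb":44,"j":87,"jk":52},"xx":{"ciq":67,"v":89}},"j":{"ant":54,"okw":85,"wu":59},"p":{"f":65,"hng":[42,99,96,63,45],"jv":{"ho":13,"k":29,"szi":79,"wtf":3,"wu":15},"pn":[2,79]}}
After op 13 (replace /p/jv/k 15): {"cjt":34,"ilb":{"ccz":{"b":89,"dyb":44,"j":87,"jk":52},"xx":{"ciq":67,"v":89}},"j":{"ant":54,"okw":85,"wu":59},"p":{"f":65,"hng":[42,99,96,63,45],"jv":{"ho":13,"k":15,"szi":79,"wtf":3,"wu":15},"pn":[2,79]}}
After op 14 (replace /j/ant 78): {"cjt":34,"ilb":{"ccz":{"b":89,"dyb":44,"j":87,"jk":52},"xx":{"ciq":67,"v":89}},"j":{"ant":78,"okw":85,"wu":59},"p":{"f":65,"hng":[42,99,96,63,45],"jv":{"ho":13,"k":15,"szi":79,"wtf":3,"wu":15},"pn":[2,79]}}
After op 15 (replace /ilb/ccz/dyb 76): {"cjt":34,"ilb":{"ccz":{"b":89,"dyb":76,"j":87,"jk":52},"xx":{"ciq":67,"v":89}},"j":{"ant":78,"okw":85,"wu":59},"p":{"f":65,"hng":[42,99,96,63,45],"jv":{"ho":13,"k":15,"szi":79,"wtf":3,"wu":15},"pn":[2,79]}}
After op 16 (replace /ilb/ccz/j 88): {"cjt":34,"ilb":{"ccz":{"b":89,"dyb":76,"j":88,"jk":52},"xx":{"ciq":67,"v":89}},"j":{"ant":78,"okw":85,"wu":59},"p":{"f":65,"hng":[42,99,96,63,45],"jv":{"ho":13,"k":15,"szi":79,"wtf":3,"wu":15},"pn":[2,79]}}
After op 17 (add /j/eu 31): {"cjt":34,"ilb":{"ccz":{"b":89,"dyb":76,"j":88,"jk":52},"xx":{"ciq":67,"v":89}},"j":{"ant":78,"eu":31,"okw":85,"wu":59},"p":{"f":65,"hng":[42,99,96,63,45],"jv":{"ho":13,"k":15,"szi":79,"wtf":3,"wu":15},"pn":[2,79]}}
After op 18 (remove /ilb/xx/v): {"cjt":34,"ilb":{"ccz":{"b":89,"dyb":76,"j":88,"jk":52},"xx":{"ciq":67}},"j":{"ant":78,"eu":31,"okw":85,"wu":59},"p":{"f":65,"hng":[42,99,96,63,45],"jv":{"ho":13,"k":15,"szi":79,"wtf":3,"wu":15},"pn":[2,79]}}
After op 19 (add /ilb/xx/shw 82): {"cjt":34,"ilb":{"ccz":{"b":89,"dyb":76,"j":88,"jk":52},"xx":{"ciq":67,"shw":82}},"j":{"ant":78,"eu":31,"okw":85,"wu":59},"p":{"f":65,"hng":[42,99,96,63,45],"jv":{"ho":13,"k":15,"szi":79,"wtf":3,"wu":15},"pn":[2,79]}}
After op 20 (replace /p/jv/wtf 37): {"cjt":34,"ilb":{"ccz":{"b":89,"dyb":76,"j":88,"jk":52},"xx":{"ciq":67,"shw":82}},"j":{"ant":78,"eu":31,"okw":85,"wu":59},"p":{"f":65,"hng":[42,99,96,63,45],"jv":{"ho":13,"k":15,"szi":79,"wtf":37,"wu":15},"pn":[2,79]}}
After op 21 (replace /ilb/ccz 86): {"cjt":34,"ilb":{"ccz":86,"xx":{"ciq":67,"shw":82}},"j":{"ant":78,"eu":31,"okw":85,"wu":59},"p":{"f":65,"hng":[42,99,96,63,45],"jv":{"ho":13,"k":15,"szi":79,"wtf":37,"wu":15},"pn":[2,79]}}
After op 22 (replace /p/jv/k 57): {"cjt":34,"ilb":{"ccz":86,"xx":{"ciq":67,"shw":82}},"j":{"ant":78,"eu":31,"okw":85,"wu":59},"p":{"f":65,"hng":[42,99,96,63,45],"jv":{"ho":13,"k":57,"szi":79,"wtf":37,"wu":15},"pn":[2,79]}}
After op 23 (replace /p/jv/k 45): {"cjt":34,"ilb":{"ccz":86,"xx":{"ciq":67,"shw":82}},"j":{"ant":78,"eu":31,"okw":85,"wu":59},"p":{"f":65,"hng":[42,99,96,63,45],"jv":{"ho":13,"k":45,"szi":79,"wtf":37,"wu":15},"pn":[2,79]}}

Answer: {"cjt":34,"ilb":{"ccz":86,"xx":{"ciq":67,"shw":82}},"j":{"ant":78,"eu":31,"okw":85,"wu":59},"p":{"f":65,"hng":[42,99,96,63,45],"jv":{"ho":13,"k":45,"szi":79,"wtf":37,"wu":15},"pn":[2,79]}}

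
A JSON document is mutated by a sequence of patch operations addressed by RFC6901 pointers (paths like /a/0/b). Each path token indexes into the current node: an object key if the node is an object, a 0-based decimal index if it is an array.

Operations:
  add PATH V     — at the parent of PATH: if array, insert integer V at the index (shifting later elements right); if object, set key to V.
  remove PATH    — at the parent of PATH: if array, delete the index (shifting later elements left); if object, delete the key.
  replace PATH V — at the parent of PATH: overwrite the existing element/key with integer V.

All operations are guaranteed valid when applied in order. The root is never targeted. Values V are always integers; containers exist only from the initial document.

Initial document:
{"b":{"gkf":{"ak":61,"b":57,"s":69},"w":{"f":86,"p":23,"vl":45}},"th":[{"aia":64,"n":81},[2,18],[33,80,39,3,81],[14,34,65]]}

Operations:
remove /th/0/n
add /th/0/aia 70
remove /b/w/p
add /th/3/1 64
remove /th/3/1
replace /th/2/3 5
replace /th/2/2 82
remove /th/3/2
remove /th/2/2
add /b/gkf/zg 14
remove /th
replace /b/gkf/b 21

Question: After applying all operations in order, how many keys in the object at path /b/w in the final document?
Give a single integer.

After op 1 (remove /th/0/n): {"b":{"gkf":{"ak":61,"b":57,"s":69},"w":{"f":86,"p":23,"vl":45}},"th":[{"aia":64},[2,18],[33,80,39,3,81],[14,34,65]]}
After op 2 (add /th/0/aia 70): {"b":{"gkf":{"ak":61,"b":57,"s":69},"w":{"f":86,"p":23,"vl":45}},"th":[{"aia":70},[2,18],[33,80,39,3,81],[14,34,65]]}
After op 3 (remove /b/w/p): {"b":{"gkf":{"ak":61,"b":57,"s":69},"w":{"f":86,"vl":45}},"th":[{"aia":70},[2,18],[33,80,39,3,81],[14,34,65]]}
After op 4 (add /th/3/1 64): {"b":{"gkf":{"ak":61,"b":57,"s":69},"w":{"f":86,"vl":45}},"th":[{"aia":70},[2,18],[33,80,39,3,81],[14,64,34,65]]}
After op 5 (remove /th/3/1): {"b":{"gkf":{"ak":61,"b":57,"s":69},"w":{"f":86,"vl":45}},"th":[{"aia":70},[2,18],[33,80,39,3,81],[14,34,65]]}
After op 6 (replace /th/2/3 5): {"b":{"gkf":{"ak":61,"b":57,"s":69},"w":{"f":86,"vl":45}},"th":[{"aia":70},[2,18],[33,80,39,5,81],[14,34,65]]}
After op 7 (replace /th/2/2 82): {"b":{"gkf":{"ak":61,"b":57,"s":69},"w":{"f":86,"vl":45}},"th":[{"aia":70},[2,18],[33,80,82,5,81],[14,34,65]]}
After op 8 (remove /th/3/2): {"b":{"gkf":{"ak":61,"b":57,"s":69},"w":{"f":86,"vl":45}},"th":[{"aia":70},[2,18],[33,80,82,5,81],[14,34]]}
After op 9 (remove /th/2/2): {"b":{"gkf":{"ak":61,"b":57,"s":69},"w":{"f":86,"vl":45}},"th":[{"aia":70},[2,18],[33,80,5,81],[14,34]]}
After op 10 (add /b/gkf/zg 14): {"b":{"gkf":{"ak":61,"b":57,"s":69,"zg":14},"w":{"f":86,"vl":45}},"th":[{"aia":70},[2,18],[33,80,5,81],[14,34]]}
After op 11 (remove /th): {"b":{"gkf":{"ak":61,"b":57,"s":69,"zg":14},"w":{"f":86,"vl":45}}}
After op 12 (replace /b/gkf/b 21): {"b":{"gkf":{"ak":61,"b":21,"s":69,"zg":14},"w":{"f":86,"vl":45}}}
Size at path /b/w: 2

Answer: 2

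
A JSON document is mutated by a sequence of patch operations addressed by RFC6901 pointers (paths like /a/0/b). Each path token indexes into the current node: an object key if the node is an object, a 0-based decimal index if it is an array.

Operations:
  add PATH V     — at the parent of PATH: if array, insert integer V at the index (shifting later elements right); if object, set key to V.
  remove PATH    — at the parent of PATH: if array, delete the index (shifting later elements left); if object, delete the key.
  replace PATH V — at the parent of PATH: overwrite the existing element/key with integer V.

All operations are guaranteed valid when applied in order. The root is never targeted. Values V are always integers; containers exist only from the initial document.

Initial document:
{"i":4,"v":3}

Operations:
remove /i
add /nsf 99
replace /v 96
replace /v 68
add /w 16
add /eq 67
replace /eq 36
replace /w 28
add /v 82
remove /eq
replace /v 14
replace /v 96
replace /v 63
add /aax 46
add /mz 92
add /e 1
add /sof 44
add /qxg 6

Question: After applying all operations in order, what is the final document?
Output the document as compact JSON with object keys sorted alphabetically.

Answer: {"aax":46,"e":1,"mz":92,"nsf":99,"qxg":6,"sof":44,"v":63,"w":28}

Derivation:
After op 1 (remove /i): {"v":3}
After op 2 (add /nsf 99): {"nsf":99,"v":3}
After op 3 (replace /v 96): {"nsf":99,"v":96}
After op 4 (replace /v 68): {"nsf":99,"v":68}
After op 5 (add /w 16): {"nsf":99,"v":68,"w":16}
After op 6 (add /eq 67): {"eq":67,"nsf":99,"v":68,"w":16}
After op 7 (replace /eq 36): {"eq":36,"nsf":99,"v":68,"w":16}
After op 8 (replace /w 28): {"eq":36,"nsf":99,"v":68,"w":28}
After op 9 (add /v 82): {"eq":36,"nsf":99,"v":82,"w":28}
After op 10 (remove /eq): {"nsf":99,"v":82,"w":28}
After op 11 (replace /v 14): {"nsf":99,"v":14,"w":28}
After op 12 (replace /v 96): {"nsf":99,"v":96,"w":28}
After op 13 (replace /v 63): {"nsf":99,"v":63,"w":28}
After op 14 (add /aax 46): {"aax":46,"nsf":99,"v":63,"w":28}
After op 15 (add /mz 92): {"aax":46,"mz":92,"nsf":99,"v":63,"w":28}
After op 16 (add /e 1): {"aax":46,"e":1,"mz":92,"nsf":99,"v":63,"w":28}
After op 17 (add /sof 44): {"aax":46,"e":1,"mz":92,"nsf":99,"sof":44,"v":63,"w":28}
After op 18 (add /qxg 6): {"aax":46,"e":1,"mz":92,"nsf":99,"qxg":6,"sof":44,"v":63,"w":28}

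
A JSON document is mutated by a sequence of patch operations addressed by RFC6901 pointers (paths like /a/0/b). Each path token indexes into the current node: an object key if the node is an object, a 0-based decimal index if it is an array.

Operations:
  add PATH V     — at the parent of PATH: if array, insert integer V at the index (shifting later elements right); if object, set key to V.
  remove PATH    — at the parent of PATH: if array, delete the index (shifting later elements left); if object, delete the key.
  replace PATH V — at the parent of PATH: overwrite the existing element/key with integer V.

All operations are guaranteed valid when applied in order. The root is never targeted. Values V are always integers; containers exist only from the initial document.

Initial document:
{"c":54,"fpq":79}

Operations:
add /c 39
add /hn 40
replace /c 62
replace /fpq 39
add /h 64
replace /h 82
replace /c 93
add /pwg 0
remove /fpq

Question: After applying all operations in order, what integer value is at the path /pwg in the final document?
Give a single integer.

After op 1 (add /c 39): {"c":39,"fpq":79}
After op 2 (add /hn 40): {"c":39,"fpq":79,"hn":40}
After op 3 (replace /c 62): {"c":62,"fpq":79,"hn":40}
After op 4 (replace /fpq 39): {"c":62,"fpq":39,"hn":40}
After op 5 (add /h 64): {"c":62,"fpq":39,"h":64,"hn":40}
After op 6 (replace /h 82): {"c":62,"fpq":39,"h":82,"hn":40}
After op 7 (replace /c 93): {"c":93,"fpq":39,"h":82,"hn":40}
After op 8 (add /pwg 0): {"c":93,"fpq":39,"h":82,"hn":40,"pwg":0}
After op 9 (remove /fpq): {"c":93,"h":82,"hn":40,"pwg":0}
Value at /pwg: 0

Answer: 0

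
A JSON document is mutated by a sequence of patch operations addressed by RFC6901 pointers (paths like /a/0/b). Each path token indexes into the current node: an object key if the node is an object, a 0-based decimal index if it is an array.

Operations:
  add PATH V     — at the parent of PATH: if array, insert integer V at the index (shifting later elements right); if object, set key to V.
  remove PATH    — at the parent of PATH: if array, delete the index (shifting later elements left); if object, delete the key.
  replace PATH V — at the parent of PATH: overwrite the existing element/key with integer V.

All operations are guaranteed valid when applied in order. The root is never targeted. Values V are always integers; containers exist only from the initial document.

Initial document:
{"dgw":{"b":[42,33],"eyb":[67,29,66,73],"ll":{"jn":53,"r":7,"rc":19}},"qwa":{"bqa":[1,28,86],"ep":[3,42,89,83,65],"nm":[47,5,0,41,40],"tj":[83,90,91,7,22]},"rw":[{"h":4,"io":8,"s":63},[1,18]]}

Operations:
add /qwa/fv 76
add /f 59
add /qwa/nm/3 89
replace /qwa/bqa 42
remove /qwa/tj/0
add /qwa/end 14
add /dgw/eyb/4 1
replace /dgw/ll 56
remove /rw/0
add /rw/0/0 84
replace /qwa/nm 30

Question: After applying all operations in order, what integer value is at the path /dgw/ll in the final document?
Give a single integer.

After op 1 (add /qwa/fv 76): {"dgw":{"b":[42,33],"eyb":[67,29,66,73],"ll":{"jn":53,"r":7,"rc":19}},"qwa":{"bqa":[1,28,86],"ep":[3,42,89,83,65],"fv":76,"nm":[47,5,0,41,40],"tj":[83,90,91,7,22]},"rw":[{"h":4,"io":8,"s":63},[1,18]]}
After op 2 (add /f 59): {"dgw":{"b":[42,33],"eyb":[67,29,66,73],"ll":{"jn":53,"r":7,"rc":19}},"f":59,"qwa":{"bqa":[1,28,86],"ep":[3,42,89,83,65],"fv":76,"nm":[47,5,0,41,40],"tj":[83,90,91,7,22]},"rw":[{"h":4,"io":8,"s":63},[1,18]]}
After op 3 (add /qwa/nm/3 89): {"dgw":{"b":[42,33],"eyb":[67,29,66,73],"ll":{"jn":53,"r":7,"rc":19}},"f":59,"qwa":{"bqa":[1,28,86],"ep":[3,42,89,83,65],"fv":76,"nm":[47,5,0,89,41,40],"tj":[83,90,91,7,22]},"rw":[{"h":4,"io":8,"s":63},[1,18]]}
After op 4 (replace /qwa/bqa 42): {"dgw":{"b":[42,33],"eyb":[67,29,66,73],"ll":{"jn":53,"r":7,"rc":19}},"f":59,"qwa":{"bqa":42,"ep":[3,42,89,83,65],"fv":76,"nm":[47,5,0,89,41,40],"tj":[83,90,91,7,22]},"rw":[{"h":4,"io":8,"s":63},[1,18]]}
After op 5 (remove /qwa/tj/0): {"dgw":{"b":[42,33],"eyb":[67,29,66,73],"ll":{"jn":53,"r":7,"rc":19}},"f":59,"qwa":{"bqa":42,"ep":[3,42,89,83,65],"fv":76,"nm":[47,5,0,89,41,40],"tj":[90,91,7,22]},"rw":[{"h":4,"io":8,"s":63},[1,18]]}
After op 6 (add /qwa/end 14): {"dgw":{"b":[42,33],"eyb":[67,29,66,73],"ll":{"jn":53,"r":7,"rc":19}},"f":59,"qwa":{"bqa":42,"end":14,"ep":[3,42,89,83,65],"fv":76,"nm":[47,5,0,89,41,40],"tj":[90,91,7,22]},"rw":[{"h":4,"io":8,"s":63},[1,18]]}
After op 7 (add /dgw/eyb/4 1): {"dgw":{"b":[42,33],"eyb":[67,29,66,73,1],"ll":{"jn":53,"r":7,"rc":19}},"f":59,"qwa":{"bqa":42,"end":14,"ep":[3,42,89,83,65],"fv":76,"nm":[47,5,0,89,41,40],"tj":[90,91,7,22]},"rw":[{"h":4,"io":8,"s":63},[1,18]]}
After op 8 (replace /dgw/ll 56): {"dgw":{"b":[42,33],"eyb":[67,29,66,73,1],"ll":56},"f":59,"qwa":{"bqa":42,"end":14,"ep":[3,42,89,83,65],"fv":76,"nm":[47,5,0,89,41,40],"tj":[90,91,7,22]},"rw":[{"h":4,"io":8,"s":63},[1,18]]}
After op 9 (remove /rw/0): {"dgw":{"b":[42,33],"eyb":[67,29,66,73,1],"ll":56},"f":59,"qwa":{"bqa":42,"end":14,"ep":[3,42,89,83,65],"fv":76,"nm":[47,5,0,89,41,40],"tj":[90,91,7,22]},"rw":[[1,18]]}
After op 10 (add /rw/0/0 84): {"dgw":{"b":[42,33],"eyb":[67,29,66,73,1],"ll":56},"f":59,"qwa":{"bqa":42,"end":14,"ep":[3,42,89,83,65],"fv":76,"nm":[47,5,0,89,41,40],"tj":[90,91,7,22]},"rw":[[84,1,18]]}
After op 11 (replace /qwa/nm 30): {"dgw":{"b":[42,33],"eyb":[67,29,66,73,1],"ll":56},"f":59,"qwa":{"bqa":42,"end":14,"ep":[3,42,89,83,65],"fv":76,"nm":30,"tj":[90,91,7,22]},"rw":[[84,1,18]]}
Value at /dgw/ll: 56

Answer: 56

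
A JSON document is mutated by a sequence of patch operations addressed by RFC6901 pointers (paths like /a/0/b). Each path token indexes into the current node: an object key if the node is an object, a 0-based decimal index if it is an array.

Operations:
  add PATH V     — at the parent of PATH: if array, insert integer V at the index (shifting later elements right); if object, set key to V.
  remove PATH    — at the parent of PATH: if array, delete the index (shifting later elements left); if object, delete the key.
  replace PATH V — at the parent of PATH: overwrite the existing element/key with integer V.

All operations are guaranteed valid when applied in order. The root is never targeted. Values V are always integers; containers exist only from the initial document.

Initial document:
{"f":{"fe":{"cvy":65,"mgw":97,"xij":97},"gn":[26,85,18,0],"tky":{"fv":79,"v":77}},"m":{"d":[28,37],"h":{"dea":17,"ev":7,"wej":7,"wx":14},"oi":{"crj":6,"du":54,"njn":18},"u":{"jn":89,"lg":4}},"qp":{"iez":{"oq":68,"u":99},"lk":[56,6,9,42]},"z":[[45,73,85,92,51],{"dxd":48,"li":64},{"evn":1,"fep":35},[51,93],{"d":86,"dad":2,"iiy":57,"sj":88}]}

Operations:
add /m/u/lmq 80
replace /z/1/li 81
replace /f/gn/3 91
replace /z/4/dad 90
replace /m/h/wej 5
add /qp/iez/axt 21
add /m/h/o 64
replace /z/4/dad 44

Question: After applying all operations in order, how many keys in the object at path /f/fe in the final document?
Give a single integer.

Answer: 3

Derivation:
After op 1 (add /m/u/lmq 80): {"f":{"fe":{"cvy":65,"mgw":97,"xij":97},"gn":[26,85,18,0],"tky":{"fv":79,"v":77}},"m":{"d":[28,37],"h":{"dea":17,"ev":7,"wej":7,"wx":14},"oi":{"crj":6,"du":54,"njn":18},"u":{"jn":89,"lg":4,"lmq":80}},"qp":{"iez":{"oq":68,"u":99},"lk":[56,6,9,42]},"z":[[45,73,85,92,51],{"dxd":48,"li":64},{"evn":1,"fep":35},[51,93],{"d":86,"dad":2,"iiy":57,"sj":88}]}
After op 2 (replace /z/1/li 81): {"f":{"fe":{"cvy":65,"mgw":97,"xij":97},"gn":[26,85,18,0],"tky":{"fv":79,"v":77}},"m":{"d":[28,37],"h":{"dea":17,"ev":7,"wej":7,"wx":14},"oi":{"crj":6,"du":54,"njn":18},"u":{"jn":89,"lg":4,"lmq":80}},"qp":{"iez":{"oq":68,"u":99},"lk":[56,6,9,42]},"z":[[45,73,85,92,51],{"dxd":48,"li":81},{"evn":1,"fep":35},[51,93],{"d":86,"dad":2,"iiy":57,"sj":88}]}
After op 3 (replace /f/gn/3 91): {"f":{"fe":{"cvy":65,"mgw":97,"xij":97},"gn":[26,85,18,91],"tky":{"fv":79,"v":77}},"m":{"d":[28,37],"h":{"dea":17,"ev":7,"wej":7,"wx":14},"oi":{"crj":6,"du":54,"njn":18},"u":{"jn":89,"lg":4,"lmq":80}},"qp":{"iez":{"oq":68,"u":99},"lk":[56,6,9,42]},"z":[[45,73,85,92,51],{"dxd":48,"li":81},{"evn":1,"fep":35},[51,93],{"d":86,"dad":2,"iiy":57,"sj":88}]}
After op 4 (replace /z/4/dad 90): {"f":{"fe":{"cvy":65,"mgw":97,"xij":97},"gn":[26,85,18,91],"tky":{"fv":79,"v":77}},"m":{"d":[28,37],"h":{"dea":17,"ev":7,"wej":7,"wx":14},"oi":{"crj":6,"du":54,"njn":18},"u":{"jn":89,"lg":4,"lmq":80}},"qp":{"iez":{"oq":68,"u":99},"lk":[56,6,9,42]},"z":[[45,73,85,92,51],{"dxd":48,"li":81},{"evn":1,"fep":35},[51,93],{"d":86,"dad":90,"iiy":57,"sj":88}]}
After op 5 (replace /m/h/wej 5): {"f":{"fe":{"cvy":65,"mgw":97,"xij":97},"gn":[26,85,18,91],"tky":{"fv":79,"v":77}},"m":{"d":[28,37],"h":{"dea":17,"ev":7,"wej":5,"wx":14},"oi":{"crj":6,"du":54,"njn":18},"u":{"jn":89,"lg":4,"lmq":80}},"qp":{"iez":{"oq":68,"u":99},"lk":[56,6,9,42]},"z":[[45,73,85,92,51],{"dxd":48,"li":81},{"evn":1,"fep":35},[51,93],{"d":86,"dad":90,"iiy":57,"sj":88}]}
After op 6 (add /qp/iez/axt 21): {"f":{"fe":{"cvy":65,"mgw":97,"xij":97},"gn":[26,85,18,91],"tky":{"fv":79,"v":77}},"m":{"d":[28,37],"h":{"dea":17,"ev":7,"wej":5,"wx":14},"oi":{"crj":6,"du":54,"njn":18},"u":{"jn":89,"lg":4,"lmq":80}},"qp":{"iez":{"axt":21,"oq":68,"u":99},"lk":[56,6,9,42]},"z":[[45,73,85,92,51],{"dxd":48,"li":81},{"evn":1,"fep":35},[51,93],{"d":86,"dad":90,"iiy":57,"sj":88}]}
After op 7 (add /m/h/o 64): {"f":{"fe":{"cvy":65,"mgw":97,"xij":97},"gn":[26,85,18,91],"tky":{"fv":79,"v":77}},"m":{"d":[28,37],"h":{"dea":17,"ev":7,"o":64,"wej":5,"wx":14},"oi":{"crj":6,"du":54,"njn":18},"u":{"jn":89,"lg":4,"lmq":80}},"qp":{"iez":{"axt":21,"oq":68,"u":99},"lk":[56,6,9,42]},"z":[[45,73,85,92,51],{"dxd":48,"li":81},{"evn":1,"fep":35},[51,93],{"d":86,"dad":90,"iiy":57,"sj":88}]}
After op 8 (replace /z/4/dad 44): {"f":{"fe":{"cvy":65,"mgw":97,"xij":97},"gn":[26,85,18,91],"tky":{"fv":79,"v":77}},"m":{"d":[28,37],"h":{"dea":17,"ev":7,"o":64,"wej":5,"wx":14},"oi":{"crj":6,"du":54,"njn":18},"u":{"jn":89,"lg":4,"lmq":80}},"qp":{"iez":{"axt":21,"oq":68,"u":99},"lk":[56,6,9,42]},"z":[[45,73,85,92,51],{"dxd":48,"li":81},{"evn":1,"fep":35},[51,93],{"d":86,"dad":44,"iiy":57,"sj":88}]}
Size at path /f/fe: 3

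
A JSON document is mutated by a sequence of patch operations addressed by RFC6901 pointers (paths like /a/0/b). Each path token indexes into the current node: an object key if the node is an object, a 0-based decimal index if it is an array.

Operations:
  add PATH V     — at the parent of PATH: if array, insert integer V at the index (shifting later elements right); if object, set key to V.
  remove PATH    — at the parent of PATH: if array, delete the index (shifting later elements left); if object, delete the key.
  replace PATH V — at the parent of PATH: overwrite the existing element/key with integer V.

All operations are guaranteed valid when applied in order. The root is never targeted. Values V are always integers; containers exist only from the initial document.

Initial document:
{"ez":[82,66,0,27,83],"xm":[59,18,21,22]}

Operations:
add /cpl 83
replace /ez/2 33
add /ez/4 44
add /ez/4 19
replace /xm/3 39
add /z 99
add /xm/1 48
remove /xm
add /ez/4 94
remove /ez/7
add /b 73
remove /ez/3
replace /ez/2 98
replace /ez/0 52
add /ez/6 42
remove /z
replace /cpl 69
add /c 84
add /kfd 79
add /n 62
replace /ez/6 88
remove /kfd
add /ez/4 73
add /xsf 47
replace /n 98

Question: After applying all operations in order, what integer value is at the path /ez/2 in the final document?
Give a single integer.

Answer: 98

Derivation:
After op 1 (add /cpl 83): {"cpl":83,"ez":[82,66,0,27,83],"xm":[59,18,21,22]}
After op 2 (replace /ez/2 33): {"cpl":83,"ez":[82,66,33,27,83],"xm":[59,18,21,22]}
After op 3 (add /ez/4 44): {"cpl":83,"ez":[82,66,33,27,44,83],"xm":[59,18,21,22]}
After op 4 (add /ez/4 19): {"cpl":83,"ez":[82,66,33,27,19,44,83],"xm":[59,18,21,22]}
After op 5 (replace /xm/3 39): {"cpl":83,"ez":[82,66,33,27,19,44,83],"xm":[59,18,21,39]}
After op 6 (add /z 99): {"cpl":83,"ez":[82,66,33,27,19,44,83],"xm":[59,18,21,39],"z":99}
After op 7 (add /xm/1 48): {"cpl":83,"ez":[82,66,33,27,19,44,83],"xm":[59,48,18,21,39],"z":99}
After op 8 (remove /xm): {"cpl":83,"ez":[82,66,33,27,19,44,83],"z":99}
After op 9 (add /ez/4 94): {"cpl":83,"ez":[82,66,33,27,94,19,44,83],"z":99}
After op 10 (remove /ez/7): {"cpl":83,"ez":[82,66,33,27,94,19,44],"z":99}
After op 11 (add /b 73): {"b":73,"cpl":83,"ez":[82,66,33,27,94,19,44],"z":99}
After op 12 (remove /ez/3): {"b":73,"cpl":83,"ez":[82,66,33,94,19,44],"z":99}
After op 13 (replace /ez/2 98): {"b":73,"cpl":83,"ez":[82,66,98,94,19,44],"z":99}
After op 14 (replace /ez/0 52): {"b":73,"cpl":83,"ez":[52,66,98,94,19,44],"z":99}
After op 15 (add /ez/6 42): {"b":73,"cpl":83,"ez":[52,66,98,94,19,44,42],"z":99}
After op 16 (remove /z): {"b":73,"cpl":83,"ez":[52,66,98,94,19,44,42]}
After op 17 (replace /cpl 69): {"b":73,"cpl":69,"ez":[52,66,98,94,19,44,42]}
After op 18 (add /c 84): {"b":73,"c":84,"cpl":69,"ez":[52,66,98,94,19,44,42]}
After op 19 (add /kfd 79): {"b":73,"c":84,"cpl":69,"ez":[52,66,98,94,19,44,42],"kfd":79}
After op 20 (add /n 62): {"b":73,"c":84,"cpl":69,"ez":[52,66,98,94,19,44,42],"kfd":79,"n":62}
After op 21 (replace /ez/6 88): {"b":73,"c":84,"cpl":69,"ez":[52,66,98,94,19,44,88],"kfd":79,"n":62}
After op 22 (remove /kfd): {"b":73,"c":84,"cpl":69,"ez":[52,66,98,94,19,44,88],"n":62}
After op 23 (add /ez/4 73): {"b":73,"c":84,"cpl":69,"ez":[52,66,98,94,73,19,44,88],"n":62}
After op 24 (add /xsf 47): {"b":73,"c":84,"cpl":69,"ez":[52,66,98,94,73,19,44,88],"n":62,"xsf":47}
After op 25 (replace /n 98): {"b":73,"c":84,"cpl":69,"ez":[52,66,98,94,73,19,44,88],"n":98,"xsf":47}
Value at /ez/2: 98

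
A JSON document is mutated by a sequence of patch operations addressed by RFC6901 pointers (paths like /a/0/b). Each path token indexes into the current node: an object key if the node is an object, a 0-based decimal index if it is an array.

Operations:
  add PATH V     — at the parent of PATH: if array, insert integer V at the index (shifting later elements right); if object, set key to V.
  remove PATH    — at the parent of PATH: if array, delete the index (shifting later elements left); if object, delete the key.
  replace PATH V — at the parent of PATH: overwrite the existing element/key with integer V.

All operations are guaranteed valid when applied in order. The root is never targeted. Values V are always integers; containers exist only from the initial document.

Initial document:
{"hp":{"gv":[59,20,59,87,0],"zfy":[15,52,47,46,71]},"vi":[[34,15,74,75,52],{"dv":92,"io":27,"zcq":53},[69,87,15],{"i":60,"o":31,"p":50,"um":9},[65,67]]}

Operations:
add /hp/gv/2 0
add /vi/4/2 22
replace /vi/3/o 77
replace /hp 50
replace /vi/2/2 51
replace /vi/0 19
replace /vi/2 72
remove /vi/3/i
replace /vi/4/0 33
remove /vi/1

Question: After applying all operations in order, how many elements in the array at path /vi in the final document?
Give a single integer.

After op 1 (add /hp/gv/2 0): {"hp":{"gv":[59,20,0,59,87,0],"zfy":[15,52,47,46,71]},"vi":[[34,15,74,75,52],{"dv":92,"io":27,"zcq":53},[69,87,15],{"i":60,"o":31,"p":50,"um":9},[65,67]]}
After op 2 (add /vi/4/2 22): {"hp":{"gv":[59,20,0,59,87,0],"zfy":[15,52,47,46,71]},"vi":[[34,15,74,75,52],{"dv":92,"io":27,"zcq":53},[69,87,15],{"i":60,"o":31,"p":50,"um":9},[65,67,22]]}
After op 3 (replace /vi/3/o 77): {"hp":{"gv":[59,20,0,59,87,0],"zfy":[15,52,47,46,71]},"vi":[[34,15,74,75,52],{"dv":92,"io":27,"zcq":53},[69,87,15],{"i":60,"o":77,"p":50,"um":9},[65,67,22]]}
After op 4 (replace /hp 50): {"hp":50,"vi":[[34,15,74,75,52],{"dv":92,"io":27,"zcq":53},[69,87,15],{"i":60,"o":77,"p":50,"um":9},[65,67,22]]}
After op 5 (replace /vi/2/2 51): {"hp":50,"vi":[[34,15,74,75,52],{"dv":92,"io":27,"zcq":53},[69,87,51],{"i":60,"o":77,"p":50,"um":9},[65,67,22]]}
After op 6 (replace /vi/0 19): {"hp":50,"vi":[19,{"dv":92,"io":27,"zcq":53},[69,87,51],{"i":60,"o":77,"p":50,"um":9},[65,67,22]]}
After op 7 (replace /vi/2 72): {"hp":50,"vi":[19,{"dv":92,"io":27,"zcq":53},72,{"i":60,"o":77,"p":50,"um":9},[65,67,22]]}
After op 8 (remove /vi/3/i): {"hp":50,"vi":[19,{"dv":92,"io":27,"zcq":53},72,{"o":77,"p":50,"um":9},[65,67,22]]}
After op 9 (replace /vi/4/0 33): {"hp":50,"vi":[19,{"dv":92,"io":27,"zcq":53},72,{"o":77,"p":50,"um":9},[33,67,22]]}
After op 10 (remove /vi/1): {"hp":50,"vi":[19,72,{"o":77,"p":50,"um":9},[33,67,22]]}
Size at path /vi: 4

Answer: 4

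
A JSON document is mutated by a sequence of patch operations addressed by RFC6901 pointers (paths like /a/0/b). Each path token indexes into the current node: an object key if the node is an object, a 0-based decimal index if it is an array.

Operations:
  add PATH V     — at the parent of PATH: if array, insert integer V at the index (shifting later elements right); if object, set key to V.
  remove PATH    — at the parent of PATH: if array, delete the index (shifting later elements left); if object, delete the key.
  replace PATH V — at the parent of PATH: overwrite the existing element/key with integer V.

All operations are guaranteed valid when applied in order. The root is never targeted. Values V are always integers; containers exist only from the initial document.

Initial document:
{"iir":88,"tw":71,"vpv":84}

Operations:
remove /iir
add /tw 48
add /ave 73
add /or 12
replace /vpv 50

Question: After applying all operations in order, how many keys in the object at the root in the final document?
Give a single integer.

Answer: 4

Derivation:
After op 1 (remove /iir): {"tw":71,"vpv":84}
After op 2 (add /tw 48): {"tw":48,"vpv":84}
After op 3 (add /ave 73): {"ave":73,"tw":48,"vpv":84}
After op 4 (add /or 12): {"ave":73,"or":12,"tw":48,"vpv":84}
After op 5 (replace /vpv 50): {"ave":73,"or":12,"tw":48,"vpv":50}
Size at the root: 4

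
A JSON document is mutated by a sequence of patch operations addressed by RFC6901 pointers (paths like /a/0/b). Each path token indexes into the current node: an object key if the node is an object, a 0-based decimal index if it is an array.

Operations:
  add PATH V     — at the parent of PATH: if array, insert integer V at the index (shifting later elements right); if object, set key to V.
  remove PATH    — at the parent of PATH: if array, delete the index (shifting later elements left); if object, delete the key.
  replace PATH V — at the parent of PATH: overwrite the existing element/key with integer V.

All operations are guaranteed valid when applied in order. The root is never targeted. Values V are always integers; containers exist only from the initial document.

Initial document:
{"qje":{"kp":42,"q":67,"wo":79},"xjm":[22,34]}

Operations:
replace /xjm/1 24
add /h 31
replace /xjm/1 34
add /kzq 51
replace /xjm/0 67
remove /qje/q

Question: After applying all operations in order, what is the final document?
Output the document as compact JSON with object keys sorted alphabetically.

After op 1 (replace /xjm/1 24): {"qje":{"kp":42,"q":67,"wo":79},"xjm":[22,24]}
After op 2 (add /h 31): {"h":31,"qje":{"kp":42,"q":67,"wo":79},"xjm":[22,24]}
After op 3 (replace /xjm/1 34): {"h":31,"qje":{"kp":42,"q":67,"wo":79},"xjm":[22,34]}
After op 4 (add /kzq 51): {"h":31,"kzq":51,"qje":{"kp":42,"q":67,"wo":79},"xjm":[22,34]}
After op 5 (replace /xjm/0 67): {"h":31,"kzq":51,"qje":{"kp":42,"q":67,"wo":79},"xjm":[67,34]}
After op 6 (remove /qje/q): {"h":31,"kzq":51,"qje":{"kp":42,"wo":79},"xjm":[67,34]}

Answer: {"h":31,"kzq":51,"qje":{"kp":42,"wo":79},"xjm":[67,34]}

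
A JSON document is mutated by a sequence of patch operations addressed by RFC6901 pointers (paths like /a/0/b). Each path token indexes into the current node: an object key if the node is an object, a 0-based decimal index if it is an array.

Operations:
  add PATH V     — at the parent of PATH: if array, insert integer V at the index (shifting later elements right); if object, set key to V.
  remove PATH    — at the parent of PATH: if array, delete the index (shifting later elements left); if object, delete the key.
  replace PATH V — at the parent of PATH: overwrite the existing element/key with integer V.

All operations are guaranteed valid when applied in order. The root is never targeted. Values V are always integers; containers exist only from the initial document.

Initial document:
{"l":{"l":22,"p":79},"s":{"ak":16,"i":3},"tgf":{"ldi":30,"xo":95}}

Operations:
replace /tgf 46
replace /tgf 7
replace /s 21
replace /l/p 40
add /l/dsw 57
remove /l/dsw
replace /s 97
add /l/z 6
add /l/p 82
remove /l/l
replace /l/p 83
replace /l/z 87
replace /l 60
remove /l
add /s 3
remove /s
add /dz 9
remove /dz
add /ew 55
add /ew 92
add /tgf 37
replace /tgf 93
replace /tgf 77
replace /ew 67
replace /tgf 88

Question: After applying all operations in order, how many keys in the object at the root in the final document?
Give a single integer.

Answer: 2

Derivation:
After op 1 (replace /tgf 46): {"l":{"l":22,"p":79},"s":{"ak":16,"i":3},"tgf":46}
After op 2 (replace /tgf 7): {"l":{"l":22,"p":79},"s":{"ak":16,"i":3},"tgf":7}
After op 3 (replace /s 21): {"l":{"l":22,"p":79},"s":21,"tgf":7}
After op 4 (replace /l/p 40): {"l":{"l":22,"p":40},"s":21,"tgf":7}
After op 5 (add /l/dsw 57): {"l":{"dsw":57,"l":22,"p":40},"s":21,"tgf":7}
After op 6 (remove /l/dsw): {"l":{"l":22,"p":40},"s":21,"tgf":7}
After op 7 (replace /s 97): {"l":{"l":22,"p":40},"s":97,"tgf":7}
After op 8 (add /l/z 6): {"l":{"l":22,"p":40,"z":6},"s":97,"tgf":7}
After op 9 (add /l/p 82): {"l":{"l":22,"p":82,"z":6},"s":97,"tgf":7}
After op 10 (remove /l/l): {"l":{"p":82,"z":6},"s":97,"tgf":7}
After op 11 (replace /l/p 83): {"l":{"p":83,"z":6},"s":97,"tgf":7}
After op 12 (replace /l/z 87): {"l":{"p":83,"z":87},"s":97,"tgf":7}
After op 13 (replace /l 60): {"l":60,"s":97,"tgf":7}
After op 14 (remove /l): {"s":97,"tgf":7}
After op 15 (add /s 3): {"s":3,"tgf":7}
After op 16 (remove /s): {"tgf":7}
After op 17 (add /dz 9): {"dz":9,"tgf":7}
After op 18 (remove /dz): {"tgf":7}
After op 19 (add /ew 55): {"ew":55,"tgf":7}
After op 20 (add /ew 92): {"ew":92,"tgf":7}
After op 21 (add /tgf 37): {"ew":92,"tgf":37}
After op 22 (replace /tgf 93): {"ew":92,"tgf":93}
After op 23 (replace /tgf 77): {"ew":92,"tgf":77}
After op 24 (replace /ew 67): {"ew":67,"tgf":77}
After op 25 (replace /tgf 88): {"ew":67,"tgf":88}
Size at the root: 2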